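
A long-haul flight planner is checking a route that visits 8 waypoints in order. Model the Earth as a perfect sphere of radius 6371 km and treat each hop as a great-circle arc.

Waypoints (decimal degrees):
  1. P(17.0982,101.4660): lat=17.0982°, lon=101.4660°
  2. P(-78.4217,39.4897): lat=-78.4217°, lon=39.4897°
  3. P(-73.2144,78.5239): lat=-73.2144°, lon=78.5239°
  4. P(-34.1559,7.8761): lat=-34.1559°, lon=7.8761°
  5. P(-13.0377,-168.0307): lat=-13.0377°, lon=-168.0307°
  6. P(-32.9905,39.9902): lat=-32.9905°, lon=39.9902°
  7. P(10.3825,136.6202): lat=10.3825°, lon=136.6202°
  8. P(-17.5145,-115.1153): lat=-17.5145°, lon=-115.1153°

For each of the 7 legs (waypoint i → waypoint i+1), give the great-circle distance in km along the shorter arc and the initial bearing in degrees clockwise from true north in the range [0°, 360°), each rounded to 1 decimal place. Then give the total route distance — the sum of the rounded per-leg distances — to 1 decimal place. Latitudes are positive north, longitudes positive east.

Leg 1: dist=11276.7 km, bearing=190.4°
Leg 2: dist=1178.7 km, bearing=81.4°
Leg 3: dist=5773.6 km, bearing=277.3°
Leg 4: dist=14749.6 km, bearing=185.4°
Leg 5: dist=14095.5 km, bearing=209.5°
Leg 6: dist=11247.4 km, bearing=84.8°
Leg 7: dist=12273.5 km, bearing=105.0°
Total: 70595.0 km

Leg 1: φ1=0.2984199, φ2=-1.3687169, Δφ=-1.6671368, Δλ=-1.0816905 rad; a=sin²(Δφ/2)+cosφ1·cosφ2·sin²(Δλ/2)=0.5989479628; c=2·atan2(√a, √(1-a))=1.770007254; dist=6371·c=11276.716 ≈ 11276.7 km; running total=11276.7 km
Leg 1 bearing: y=sinΔλ·cosφ2=-0.17717469, x=cosφ1·sinφ2-sinφ1·cosφ2·cosΔλ=-0.96407797; θ=atan2(y, x)=-169.5866° <0 so +360° → 190.4134° ≈ 190.4°
Leg 2: φ1=-1.3687169, φ2=-1.2778323, Δφ=0.0908845, Δλ=0.6812753 rad; a=sin²(Δφ/2)+cosφ1·cosφ2·sin²(Δλ/2)=0.0085330449; c=2·atan2(√a, √(1-a))=0.185012723; dist=6371·c=1178.716 ≈ 1178.7 km; running total=12455.4 km
Leg 2 bearing: y=sinΔλ·cosφ2=0.18187612, x=cosφ1·sinφ2-sinφ1·cosφ2·cosΔλ=0.02760447; θ=atan2(y, x)=81.3697° ≈ 81.4°
Leg 3: φ1=-1.2778323, φ2=-0.5961329, Δφ=0.6816994, Δλ=-1.2330367 rad; a=sin²(Δφ/2)+cosφ1·cosφ2·sin²(Δλ/2)=0.1916420840; c=2·atan2(√a, √(1-a))=0.906232513; dist=6371·c=5773.607 ≈ 5773.6 km; running total=18229.0 km
Leg 3 bearing: y=sinΔλ·cosφ2=-0.78075801, x=cosφ1·sinφ2-sinφ1·cosφ2·cosΔλ=0.10039176; θ=atan2(y, x)=-82.6730° <0 so +360° → 277.3270° ≈ 277.3°
Leg 4: φ1=-0.5961329, φ2=-0.2275508, Δφ=0.3685821, Δλ=-3.0701528 rad; a=sin²(Δφ/2)+cosφ1·cosφ2·sin²(Δλ/2)=0.8387334505; c=2·atan2(√a, √(1-a))=2.315109675; dist=6371·c=14749.564 ≈ 14749.6 km; running total=32978.6 km
Leg 4 bearing: y=sinΔλ·cosφ2=-0.06953904, x=cosφ1·sinφ2-sinφ1·cosφ2·cosΔλ=-0.73225878; θ=atan2(y, x)=-174.5752° <0 so +360° → 185.4248° ≈ 185.4°
Leg 5: φ1=-0.2275508, φ2=-0.5757928, Δφ=-0.3482421, Δλ=3.6306496 rad; a=sin²(Δφ/2)+cosφ1·cosφ2·sin²(Δλ/2)=0.7992580758; c=2·atan2(√a, √(1-a))=2.212443912; dist=6371·c=14095.480 ≈ 14095.5 km; running total=47074.1 km
Leg 5 bearing: y=sinΔλ·cosφ2=-0.39404449, x=cosφ1·sinφ2-sinφ1·cosφ2·cosΔλ=-0.69750079; θ=atan2(y, x)=-150.5363° <0 so +360° → 209.4637° ≈ 209.5°
Leg 6: φ1=-0.5757928, φ2=0.1812088, Δφ=0.7570017, Δλ=1.6865117 rad; a=sin²(Δφ/2)+cosφ1·cosφ2·sin²(Δλ/2)=0.5966922509; c=2·atan2(√a, √(1-a))=1.765406928; dist=6371·c=11247.408 ≈ 11247.4 km; running total=58321.5 km
Leg 6 bearing: y=sinΔλ·cosφ2=0.97704851, x=cosφ1·sinφ2-sinφ1·cosφ2·cosΔλ=0.08932327; θ=atan2(y, x)=84.7765° ≈ 84.8°
Leg 7: φ1=0.1812088, φ2=-0.3056857, Δφ=-0.4868945, Δλ=-4.3936133 rad; a=sin²(Δφ/2)+cosφ1·cosφ2·sin²(Δλ/2)=0.6741088400; c=2·atan2(√a, √(1-a))=1.926465441; dist=6371·c=12273.511 ≈ 12273.5 km; running total=70595.0 km
Leg 7 bearing: y=sinΔλ·cosφ2=0.90559625, x=cosφ1·sinφ2-sinφ1·cosφ2·cosΔλ=-0.24215674; θ=atan2(y, x)=104.9707° ≈ 105.0°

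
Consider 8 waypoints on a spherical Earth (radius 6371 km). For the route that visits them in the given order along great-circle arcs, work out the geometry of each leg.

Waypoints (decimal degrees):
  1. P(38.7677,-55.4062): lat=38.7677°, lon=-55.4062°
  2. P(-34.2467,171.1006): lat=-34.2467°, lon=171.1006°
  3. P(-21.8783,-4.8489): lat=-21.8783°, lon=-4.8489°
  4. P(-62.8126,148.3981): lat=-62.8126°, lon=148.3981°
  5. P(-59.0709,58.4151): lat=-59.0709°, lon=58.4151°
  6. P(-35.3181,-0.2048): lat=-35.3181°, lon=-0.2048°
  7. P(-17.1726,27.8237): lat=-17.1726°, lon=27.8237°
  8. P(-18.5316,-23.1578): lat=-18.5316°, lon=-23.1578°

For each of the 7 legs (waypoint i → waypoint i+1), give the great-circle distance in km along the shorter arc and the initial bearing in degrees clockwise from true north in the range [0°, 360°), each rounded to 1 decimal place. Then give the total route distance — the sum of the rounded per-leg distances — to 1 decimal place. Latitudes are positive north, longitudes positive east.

Leg 1: dist=15872.8 km, bearing=262.2°
Leg 2: dist=13759.6 km, bearing=184.5°
Leg 3: dist=10308.0 km, bearing=168.1°
Leg 4: dist=4476.9 km, bearing=232.7°
Leg 5: dist=4938.7 km, bearing=275.5°
Leg 6: dist=3426.4 km, bearing=61.2°
Leg 7: dist=5379.9 km, bearing=260.2°
Total: 58162.3 km

Leg 1: φ1=0.6766240, φ2=-0.5977177, Δφ=-1.2743417, Δλ=3.9532894 rad; a=sin²(Δφ/2)+cosφ1·cosφ2·sin²(Δλ/2)=0.8979872255; c=2·atan2(√a, √(1-a))=2.491411991; dist=6371·c=15872.786 ≈ 15872.8 km; running total=15872.8 km
Leg 1 bearing: y=sinΔλ·cosφ2=-0.59967806, x=cosφ1·sinφ2-sinφ1·cosφ2·cosΔλ=-0.08252817; θ=atan2(y, x)=-97.8359° <0 so +360° → 262.1641° ≈ 262.2°
Leg 2: φ1=-0.5977177, φ2=-0.3818484, Δφ=0.2158693, Δλ=-3.0708981 rad; a=sin²(Δφ/2)+cosφ1·cosφ2·sin²(Δλ/2)=0.7777334251; c=2·atan2(√a, √(1-a))=2.159720617; dist=6371·c=13759.580 ≈ 13759.6 km; running total=29632.4 km
Leg 2 bearing: y=sinΔλ·cosφ2=-0.06554833, x=cosφ1·sinφ2-sinφ1·cosφ2·cosΔλ=-0.82895114; θ=atan2(y, x)=-175.4788° <0 so +360° → 184.5212° ≈ 184.5°
Leg 3: φ1=-0.3818484, φ2=-1.0962867, Δφ=-0.7144383, Δλ=2.6746647 rad; a=sin²(Δφ/2)+cosφ1·cosφ2·sin²(Δλ/2)=0.5235711704; c=2·atan2(√a, √(1-a))=1.617956147; dist=6371·c=10307.999 ≈ 10308.0 km; running total=39940.4 km
Leg 3 bearing: y=sinΔλ·cosφ2=0.20567239, x=cosφ1·sinφ2-sinφ1·cosφ2·cosΔλ=-0.97748477; θ=atan2(y, x)=168.1177° ≈ 168.1°
Leg 4: φ1=-1.0962867, φ2=-1.0309817, Δφ=0.0653050, Δλ=-1.5704996 rad; a=sin²(Δφ/2)+cosφ1·cosφ2·sin²(Δλ/2)=0.1184496078; c=2·atan2(√a, √(1-a))=0.702698807; dist=6371·c=4476.894 ≈ 4476.9 km; running total=44417.3 km
Leg 4 bearing: y=sinΔλ·cosφ2=-0.51397697, x=cosφ1·sinφ2-sinφ1·cosφ2·cosΔλ=-0.39179698; θ=atan2(y, x)=-127.3177° <0 so +360° → 232.6823° ≈ 232.7°
Leg 5: φ1=-1.0309817, φ2=-0.6164171, Δφ=0.4145646, Δλ=-1.0231103 rad; a=sin²(Δφ/2)+cosφ1·cosφ2·sin²(Δλ/2)=0.1428562647; c=2·atan2(√a, √(1-a))=0.775190864; dist=6371·c=4938.741 ≈ 4938.7 km; running total=49356.0 km
Leg 5 bearing: y=sinΔλ·cosφ2=-0.69660665, x=cosφ1·sinφ2-sinφ1·cosφ2·cosΔλ=0.06732444; θ=atan2(y, x)=-84.4797° <0 so +360° → 275.5203° ≈ 275.5°
Leg 6: φ1=-0.6164171, φ2=-0.2997184, Δφ=0.3166987, Δλ=0.4891896 rad; a=sin²(Δφ/2)+cosφ1·cosφ2·sin²(Δλ/2)=0.0705825357; c=2·atan2(√a, √(1-a))=0.537805418; dist=6371·c=3426.358 ≈ 3426.4 km; running total=52782.4 km
Leg 6 bearing: y=sinΔλ·cosφ2=0.44896192, x=cosφ1·sinφ2-sinφ1·cosφ2·cosΔλ=0.24664906; θ=atan2(y, x)=61.2166° ≈ 61.2°
Leg 7: φ1=-0.2997184, φ2=-0.3234374, Δφ=-0.0237190, Δλ=-0.8897950 rad; a=sin²(Δφ/2)+cosφ1·cosφ2·sin²(Δλ/2)=0.1679225729; c=2·atan2(√a, √(1-a))=0.844433563; dist=6371·c=5379.886 ≈ 5379.9 km; running total=58162.3 km
Leg 7 bearing: y=sinΔλ·cosφ2=-0.73665708, x=cosφ1·sinφ2-sinφ1·cosφ2·cosΔλ=-0.12741534; θ=atan2(y, x)=-99.8130° <0 so +360° → 260.1870° ≈ 260.2°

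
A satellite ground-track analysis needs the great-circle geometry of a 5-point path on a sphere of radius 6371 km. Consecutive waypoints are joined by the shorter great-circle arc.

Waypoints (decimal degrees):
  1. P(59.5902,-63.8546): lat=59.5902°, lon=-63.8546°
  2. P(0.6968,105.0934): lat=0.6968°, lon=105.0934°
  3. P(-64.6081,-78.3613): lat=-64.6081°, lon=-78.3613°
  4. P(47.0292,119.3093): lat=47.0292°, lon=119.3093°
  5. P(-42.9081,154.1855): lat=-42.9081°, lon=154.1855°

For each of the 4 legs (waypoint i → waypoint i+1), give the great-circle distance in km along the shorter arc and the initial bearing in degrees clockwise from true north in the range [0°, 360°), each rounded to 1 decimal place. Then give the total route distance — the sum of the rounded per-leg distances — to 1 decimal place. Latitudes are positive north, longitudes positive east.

Leg 1: dist=13242.8 km, bearing=12.7°
Leg 2: dist=12902.9 km, bearing=178.4°
Leg 3: dist=17787.8 km, bearing=217.2°
Leg 4: dist=10572.6 km, bearing=155.1°
Total: 54506.1 km

Leg 1: φ1=1.0400452, φ2=0.0121615, Δφ=-1.0278837, Δλ=2.9486989 rad; a=sin²(Δφ/2)+cosφ1·cosφ2·sin²(Δλ/2)=0.7431342994; c=2·atan2(√a, √(1-a))=2.078610712; dist=6371·c=13242.829 ≈ 13242.8 km; running total=13242.8 km
Leg 1 bearing: y=sinΔλ·cosφ2=0.19168564, x=cosφ1·sinφ2-sinφ1·cosφ2·cosΔλ=0.85252535; θ=atan2(y, x)=12.6719° ≈ 12.7°
Leg 2: φ1=0.0121615, φ2=-1.1276241, Δφ=-1.1397855, Δλ=-3.2018885 rad; a=sin²(Δφ/2)+cosφ1·cosφ2·sin²(Δλ/2)=0.7194914296; c=2·atan2(√a, √(1-a))=2.025262638; dist=6371·c=12902.948 ≈ 12902.9 km; running total=26145.7 km
Leg 2 bearing: y=sinΔλ·cosφ2=0.02583966, x=cosφ1·sinφ2-sinφ1·cosφ2·cosΔλ=-0.89812380; θ=atan2(y, x)=178.3520° ≈ 178.4°
Leg 3: φ1=-1.1276241, φ2=0.8208144, Δφ=1.9484385, Δλ=3.4500028 rad; a=sin²(Δφ/2)+cosφ1·cosφ2·sin²(Δλ/2)=0.9697555633; c=2·atan2(√a, √(1-a))=2.791996536; dist=6371·c=17787.810 ≈ 17787.8 km; running total=43933.5 km
Leg 3 bearing: y=sinΔλ·cosφ2=-0.20690347, x=cosφ1·sinφ2-sinφ1·cosφ2·cosΔλ=-0.27296483; θ=atan2(y, x)=-142.8384° <0 so +360° → 217.1616° ≈ 217.2°
Leg 4: φ1=0.8208144, φ2=-0.7488876, Δφ=-1.5697020, Δλ=0.6087045 rad; a=sin²(Δφ/2)+cosφ1·cosφ2·sin²(Δλ/2)=0.5442885094; c=2·atan2(√a, √(1-a))=1.659489584; dist=6371·c=10572.608 ≈ 10572.6 km; running total=54506.1 km
Leg 4 bearing: y=sinΔλ·cosφ2=0.41881677, x=cosφ1·sinφ2-sinφ1·cosφ2·cosΔλ=-0.90374035; θ=atan2(y, x)=155.1358° ≈ 155.1°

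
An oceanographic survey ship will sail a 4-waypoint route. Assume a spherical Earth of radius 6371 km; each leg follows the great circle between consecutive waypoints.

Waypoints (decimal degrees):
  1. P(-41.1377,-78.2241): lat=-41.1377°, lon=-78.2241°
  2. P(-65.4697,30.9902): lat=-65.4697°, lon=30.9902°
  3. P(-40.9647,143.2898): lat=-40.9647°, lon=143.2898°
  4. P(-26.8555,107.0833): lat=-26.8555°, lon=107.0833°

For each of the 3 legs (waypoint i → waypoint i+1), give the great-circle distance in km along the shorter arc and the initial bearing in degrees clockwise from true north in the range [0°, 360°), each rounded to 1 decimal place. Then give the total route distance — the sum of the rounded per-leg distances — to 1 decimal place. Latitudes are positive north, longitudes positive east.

Leg 1: dist=6704.1 km, bearing=153.2°
Leg 2: dist=6836.3 km, bearing=127.3°
Leg 3: dist=3656.9 km, bearing=283.9°
Total: 17197.3 km

Leg 1: φ1=-0.7179883, φ2=-1.1426618, Δφ=-0.4246735, Δλ=1.9061491 rad; a=sin²(Δφ/2)+cosφ1·cosφ2·sin²(Δλ/2)=0.2522055955; c=2·atan2(√a, √(1-a))=1.052283710; dist=6371·c=6704.100 ≈ 6704.1 km; running total=6704.1 km
Leg 1 bearing: y=sinΔλ·cosφ2=0.39204681, x=cosφ1·sinφ2-sinφ1·cosφ2·cosΔλ=-0.77504260; θ=atan2(y, x)=153.1679° ≈ 153.2°
Leg 2: φ1=-1.1426618, φ2=-0.7149689, Δφ=0.4276929, Δλ=1.9599978 rad; a=sin²(Δφ/2)+cosφ1·cosφ2·sin²(Δλ/2)=0.2612688591; c=2·atan2(√a, √(1-a))=1.073032082; dist=6371·c=6836.287 ≈ 6836.3 km; running total=13540.4 km
Leg 2 bearing: y=sinΔλ·cosφ2=0.69864047, x=cosφ1·sinφ2-sinφ1·cosφ2·cosΔλ=-0.53285200; θ=atan2(y, x)=127.3327° ≈ 127.3°
Leg 3: φ1=-0.7149689, φ2=-0.4687169, Δφ=0.2462520, Δλ=-0.6319226 rad; a=sin²(Δφ/2)+cosφ1·cosφ2·sin²(Δλ/2)=0.0801289998; c=2·atan2(√a, √(1-a))=0.573988429; dist=6371·c=3656.880 ≈ 3656.9 km; running total=17197.3 km
Leg 3 bearing: y=sinΔλ·cosφ2=-0.52698972, x=cosφ1·sinφ2-sinφ1·cosφ2·cosΔλ=0.13082510; θ=atan2(y, x)=-76.0582° <0 so +360° → 283.9418° ≈ 283.9°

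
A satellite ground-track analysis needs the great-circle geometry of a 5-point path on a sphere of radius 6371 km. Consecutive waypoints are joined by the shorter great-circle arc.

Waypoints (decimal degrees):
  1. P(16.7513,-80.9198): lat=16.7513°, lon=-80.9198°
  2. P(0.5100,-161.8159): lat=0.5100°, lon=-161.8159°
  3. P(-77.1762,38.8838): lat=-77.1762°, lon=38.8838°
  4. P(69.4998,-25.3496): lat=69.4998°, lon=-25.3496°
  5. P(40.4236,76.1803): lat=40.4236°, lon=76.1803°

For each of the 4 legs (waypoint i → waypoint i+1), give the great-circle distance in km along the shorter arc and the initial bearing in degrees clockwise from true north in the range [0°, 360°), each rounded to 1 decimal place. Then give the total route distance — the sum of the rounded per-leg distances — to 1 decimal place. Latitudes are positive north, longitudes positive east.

Leg 1: φ1=0.2923653, φ2=0.0089012, Δφ=-0.2834642, Δλ=-1.4119033 rad; a=sin²(Δφ/2)+cosφ1·cosφ2·sin²(Δλ/2)=0.4229647979; c=2·atan2(√a, √(1-a))=1.416109772; dist=6371·c=9022.035 ≈ 9022.0 km; running total=9022.0 km
Leg 1 bearing: y=sinΔλ·cosφ2=-0.98736392, x=cosφ1·sinφ2-sinφ1·cosφ2·cosΔλ=-0.03707822; θ=atan2(y, x)=-92.1506° <0 so +360° → 267.8494° ≈ 267.8°
Leg 2: φ1=0.0089012, φ2=-1.3469788, Δφ=-1.3558800, Δλ=3.5028706 rad; a=sin²(Δφ/2)+cosφ1·cosφ2·sin²(Δλ/2)=0.6081481741; c=2·atan2(√a, √(1-a))=1.788815742; dist=6371·c=11396.545 ≈ 11396.5 km; running total=20418.5 km
Leg 2 bearing: y=sinΔλ·cosφ2=-0.07845391, x=cosφ1·sinφ2-sinφ1·cosφ2·cosΔλ=-0.97317053; θ=atan2(y, x)=-175.3910° <0 so +360° → 184.6090° ≈ 184.6°
Leg 3: φ1=-1.3469788, φ2=1.2130003, Δφ=2.5599791, Δλ=-1.1210843 rad; a=sin²(Δφ/2)+cosφ1·cosφ2·sin²(Δλ/2)=0.9397589407; c=2·atan2(√a, √(1-a))=2.645644437; dist=6371·c=16855.401 ≈ 16855.4 km; running total=37273.9 km
Leg 3 bearing: y=sinΔλ·cosφ2=-0.31539002, x=cosφ1·sinφ2-sinφ1·cosφ2·cosΔλ=0.35633893; θ=atan2(y, x)=-41.5115° <0 so +360° → 318.4885° ≈ 318.5°
Leg 4: φ1=1.2130003, φ2=0.7055249, Δφ=-0.5074754, Δλ=1.7720310 rad; a=sin²(Δφ/2)+cosφ1·cosφ2·sin²(Δλ/2)=0.2229600125; c=2·atan2(√a, √(1-a))=0.983538951; dist=6371·c=6266.127 ≈ 6266.1 km; running total=43540.0 km
Leg 4 bearing: y=sinΔλ·cosφ2=0.74590923, x=cosφ1·sinφ2-sinφ1·cosφ2·cosΔλ=0.36961439; θ=atan2(y, x)=63.6406° ≈ 63.6°

Leg 1: dist=9022.0 km, bearing=267.8°
Leg 2: dist=11396.5 km, bearing=184.6°
Leg 3: dist=16855.4 km, bearing=318.5°
Leg 4: dist=6266.1 km, bearing=63.6°
Total: 43540.0 km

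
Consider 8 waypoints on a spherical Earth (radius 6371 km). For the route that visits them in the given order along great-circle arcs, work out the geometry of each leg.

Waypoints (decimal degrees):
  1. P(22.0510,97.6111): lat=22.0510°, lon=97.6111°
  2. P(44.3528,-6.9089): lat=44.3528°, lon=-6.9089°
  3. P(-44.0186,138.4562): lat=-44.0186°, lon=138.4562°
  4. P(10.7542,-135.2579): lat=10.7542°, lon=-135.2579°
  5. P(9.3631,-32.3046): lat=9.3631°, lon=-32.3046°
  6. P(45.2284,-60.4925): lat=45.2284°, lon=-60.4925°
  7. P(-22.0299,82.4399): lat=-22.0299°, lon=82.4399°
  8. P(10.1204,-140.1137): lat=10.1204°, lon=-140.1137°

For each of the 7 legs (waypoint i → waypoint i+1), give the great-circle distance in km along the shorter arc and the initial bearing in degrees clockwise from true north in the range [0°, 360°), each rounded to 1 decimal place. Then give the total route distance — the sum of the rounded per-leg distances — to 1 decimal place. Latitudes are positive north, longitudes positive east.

Leg 1: φ1=0.3848626, φ2=0.7741024, Δφ=0.3892398, Δλ=-1.8242181 rad; a=sin²(Δφ/2)+cosφ1·cosφ2·sin²(Δλ/2)=0.4518533967; c=2·atan2(√a, √(1-a))=1.474353685; dist=6371·c=9393.107 ≈ 9393.1 km; running total=9393.1 km
Leg 1 bearing: y=sinΔλ·cosφ2=-0.69221029, x=cosφ1·sinφ2-sinφ1·cosφ2·cosΔλ=0.71524299; θ=atan2(y, x)=-44.0624° <0 so +360° → 315.9376° ≈ 315.9°
Leg 2: φ1=0.7741024, φ2=-0.7682695, Δφ=-1.5423719, Δλ=2.5370996 rad; a=sin²(Δφ/2)+cosφ1·cosφ2·sin²(Δλ/2)=0.9544307293; c=2·atan2(√a, √(1-a))=2.711342546; dist=6371·c=17273.963 ≈ 17274.0 km; running total=26667.1 km
Leg 2 bearing: y=sinΔλ·cosφ2=0.40870501, x=cosφ1·sinφ2-sinφ1·cosφ2·cosΔλ=-0.08325300; θ=atan2(y, x)=101.5136° ≈ 101.5°
Leg 3: φ1=-0.7682695, φ2=0.1876962, Δφ=0.9559657, Δλ=-4.7772123 rad; a=sin²(Δφ/2)+cosφ1·cosφ2·sin²(Δλ/2)=0.5419497609; c=2·atan2(√a, √(1-a))=1.654794592; dist=6371·c=10542.696 ≈ 10542.7 km; running total=37209.8 km
Leg 3 bearing: y=sinΔλ·cosφ2=0.98037332, x=cosφ1·sinφ2-sinφ1·cosφ2·cosΔλ=0.17840692; θ=atan2(y, x)=79.6863° ≈ 79.7°
Leg 4: φ1=0.1876962, φ2=0.1634169, Δφ=-0.0242793, Δλ=1.7968741 rad; a=sin²(Δφ/2)+cosφ1·cosφ2·sin²(Δλ/2)=0.5934642503; c=2·atan2(√a, √(1-a))=1.758830927; dist=6371·c=11205.512 ≈ 11205.5 km; running total=48415.3 km
Leg 4 bearing: y=sinΔλ·cosφ2=0.96156926, x=cosφ1·sinφ2-sinφ1·cosφ2·cosΔλ=0.20110269; θ=atan2(y, x)=78.1874° ≈ 78.2°
Leg 5: φ1=0.1634169, φ2=0.7893845, Δφ=0.6259676, Δλ=-0.4919717 rad; a=sin²(Δφ/2)+cosφ1·cosφ2·sin²(Δλ/2)=0.1360081021; c=2·atan2(√a, √(1-a))=0.755419799; dist=6371·c=4812.780 ≈ 4812.8 km; running total=53228.1 km
Leg 5 bearing: y=sinΔλ·cosφ2=-0.33267810, x=cosφ1·sinφ2-sinφ1·cosφ2·cosΔλ=0.59947049; θ=atan2(y, x)=-29.0282° <0 so +360° → 330.9718° ≈ 331.0°
Leg 6: φ1=0.7893845, φ2=-0.3844943, Δφ=-1.1738788, Δλ=2.4946410 rad; a=sin²(Δφ/2)+cosφ1·cosφ2·sin²(Δλ/2)=0.8936093012; c=2·atan2(√a, √(1-a))=2.477081928; dist=6371·c=15781.489 ≈ 15781.5 km; running total=69009.6 km
Leg 6 bearing: y=sinΔλ·cosφ2=0.55874853, x=cosφ1·sinφ2-sinφ1·cosφ2·cosΔλ=0.26093477; θ=atan2(y, x)=64.9675° ≈ 65.0°
Leg 7: φ1=-0.3844943, φ2=0.1766343, Δφ=0.5611286, Δλ=-3.8842931 rad; a=sin²(Δφ/2)+cosφ1·cosφ2·sin²(Δλ/2)=0.8690731231; c=2·atan2(√a, √(1-a))=2.401114774; dist=6371·c=15297.502 ≈ 15297.5 km; running total=84307.1 km
Leg 7 bearing: y=sinΔλ·cosφ2=0.66575718, x=cosφ1·sinφ2-sinφ1·cosφ2·cosΔλ=-0.10912147; θ=atan2(y, x)=99.3083° ≈ 99.3°

Leg 1: dist=9393.1 km, bearing=315.9°
Leg 2: dist=17274.0 km, bearing=101.5°
Leg 3: dist=10542.7 km, bearing=79.7°
Leg 4: dist=11205.5 km, bearing=78.2°
Leg 5: dist=4812.8 km, bearing=331.0°
Leg 6: dist=15781.5 km, bearing=65.0°
Leg 7: dist=15297.5 km, bearing=99.3°
Total: 84307.1 km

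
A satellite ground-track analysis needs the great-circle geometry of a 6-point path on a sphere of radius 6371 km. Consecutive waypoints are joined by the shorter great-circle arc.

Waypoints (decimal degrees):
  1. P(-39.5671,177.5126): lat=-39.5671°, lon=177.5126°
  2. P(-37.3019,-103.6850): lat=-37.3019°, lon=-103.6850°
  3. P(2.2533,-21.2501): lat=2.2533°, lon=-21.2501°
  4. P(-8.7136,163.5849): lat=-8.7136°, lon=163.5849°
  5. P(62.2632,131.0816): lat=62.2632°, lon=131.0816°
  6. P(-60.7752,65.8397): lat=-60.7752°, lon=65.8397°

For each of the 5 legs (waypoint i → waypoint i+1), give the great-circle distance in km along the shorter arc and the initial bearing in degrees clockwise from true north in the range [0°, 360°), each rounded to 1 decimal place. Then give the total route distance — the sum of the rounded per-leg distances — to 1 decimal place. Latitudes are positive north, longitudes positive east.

Leg 1: φ1=-0.6905762, φ2=-0.6510410, Δφ=0.0395352, Δλ=-4.9078240 rad; a=sin²(Δφ/2)+cosφ1·cosφ2·sin²(Δλ/2)=0.2474504150; c=2·atan2(√a, √(1-a))=1.041299461; dist=6371·c=6634.119 ≈ 6634.1 km; running total=6634.1 km
Leg 1 bearing: y=sinΔλ·cosφ2=0.78031057, x=cosφ1·sinφ2-sinφ1·cosφ2·cosΔλ=-0.36876855; θ=atan2(y, x)=115.2950° ≈ 115.3°
Leg 2: φ1=-0.6510410, φ2=0.0393275, Δφ=0.6903685, Δλ=1.4387604 rad; a=sin²(Δφ/2)+cosφ1·cosφ2·sin²(Δλ/2)=0.4595921885; c=2·atan2(√a, √(1-a))=1.489892474; dist=6371·c=9492.105 ≈ 9492.1 km; running total=16126.2 km
Leg 2 bearing: y=sinΔλ·cosφ2=0.99052942, x=cosφ1·sinφ2-sinφ1·cosφ2·cosΔλ=0.11099686; θ=atan2(y, x)=83.6062° ≈ 83.6°
Leg 3: φ1=0.0393275, φ2=-0.1520810, Δφ=-0.1914085, Δλ=3.2259793 rad; a=sin²(Δφ/2)+cosφ1·cosφ2·sin²(Δλ/2)=0.9950677020; c=2·atan2(√a, √(1-a))=3.001016289; dist=6371·c=19119.475 ≈ 19119.5 km; running total=35245.7 km
Leg 3 bearing: y=sinΔλ·cosφ2=-0.08331371, x=cosφ1·sinφ2-sinφ1·cosφ2·cosΔλ=-0.11265304; θ=atan2(y, x)=-143.5148° <0 so +360° → 216.4852° ≈ 216.5°
Leg 4: φ1=-0.1520810, φ2=1.0866978, Δφ=1.2387789, Δλ=-0.5672896 rad; a=sin²(Δφ/2)+cosφ1·cosφ2·sin²(Δλ/2)=0.3730546348; c=2·atan2(√a, √(1-a))=1.314095645; dist=6371·c=8372.103 ≈ 8372.1 km; running total=43617.8 km
Leg 4 bearing: y=sinΔλ·cosφ2=-0.25008755, x=cosφ1·sinφ2-sinφ1·cosφ2·cosΔλ=0.93434240; θ=atan2(y, x)=-14.9846° <0 so +360° → 345.0154° ≈ 345.0°
Leg 5: φ1=1.0866978, φ2=-1.0607273, Δφ=-2.1474252, Δλ=-1.1386860 rad; a=sin²(Δφ/2)+cosφ1·cosφ2·sin²(Δλ/2)=0.8386351455; c=2·atan2(√a, √(1-a))=2.314842412; dist=6371·c=14747.861 ≈ 14747.9 km; running total=58365.7 km
Leg 5 bearing: y=sinΔλ·cosφ2=-0.44336061, x=cosφ1·sinφ2-sinφ1·cosφ2·cosΔλ=-0.58714251; θ=atan2(y, x)=-142.9430° <0 so +360° → 217.0570° ≈ 217.1°

Leg 1: dist=6634.1 km, bearing=115.3°
Leg 2: dist=9492.1 km, bearing=83.6°
Leg 3: dist=19119.5 km, bearing=216.5°
Leg 4: dist=8372.1 km, bearing=345.0°
Leg 5: dist=14747.9 km, bearing=217.1°
Total: 58365.7 km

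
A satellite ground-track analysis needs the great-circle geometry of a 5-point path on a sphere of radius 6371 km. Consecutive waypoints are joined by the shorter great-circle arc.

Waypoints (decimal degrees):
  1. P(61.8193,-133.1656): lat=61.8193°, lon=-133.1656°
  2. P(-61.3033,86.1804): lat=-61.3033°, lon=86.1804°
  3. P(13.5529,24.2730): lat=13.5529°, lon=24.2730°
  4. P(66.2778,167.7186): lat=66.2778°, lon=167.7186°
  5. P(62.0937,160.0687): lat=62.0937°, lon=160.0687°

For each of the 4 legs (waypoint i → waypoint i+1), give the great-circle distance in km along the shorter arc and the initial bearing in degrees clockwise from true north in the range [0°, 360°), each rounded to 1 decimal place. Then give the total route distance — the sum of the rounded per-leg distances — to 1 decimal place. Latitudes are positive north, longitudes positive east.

Leg 1: φ1=1.0789503, φ2=-1.0699444, Δφ=-2.1488948, Δλ=3.8283099 rad; a=sin²(Δφ/2)+cosφ1·cosφ2·sin²(Δλ/2)=0.9742796413; c=2·atan2(√a, √(1-a))=2.819450158; dist=6371·c=17962.717 ≈ 17962.7 km; running total=17962.7 km
Leg 1 bearing: y=sinΔλ·cosφ2=-0.30443060, x=cosφ1·sinφ2-sinφ1·cosφ2·cosΔλ=-0.08693271; θ=atan2(y, x)=-105.9371° <0 so +360° → 254.0629° ≈ 254.1°
Leg 2: φ1=-1.0699444, φ2=0.2365427, Δφ=1.3064872, Δλ=-1.0804880 rad; a=sin²(Δφ/2)+cosφ1·cosφ2·sin²(Δλ/2)=0.4928717197; c=2·atan2(√a, √(1-a))=1.556539283; dist=6371·c=9916.712 ≈ 9916.7 km; running total=27879.4 km
Leg 2 bearing: y=sinΔλ·cosφ2=-0.85762227, x=cosφ1·sinφ2-sinφ1·cosφ2·cosΔλ=0.51408248; θ=atan2(y, x)=-59.0604° <0 so +360° → 300.9396° ≈ 300.9°
Leg 3: φ1=0.2365427, φ2=1.1567658, Δφ=0.9202231, Δλ=2.5035980 rad; a=sin²(Δφ/2)+cosφ1·cosφ2·sin²(Δλ/2)=0.5498123826; c=2·atan2(√a, √(1-a))=1.670586630; dist=6371·c=10643.307 ≈ 10643.3 km; running total=38522.7 km
Leg 3 bearing: y=sinΔλ·cosφ2=0.23960565, x=cosφ1·sinφ2-sinφ1·cosφ2·cosΔλ=0.96574533; θ=atan2(y, x)=13.9340° ≈ 13.9°
Leg 4: φ1=1.1567658, φ2=1.0837395, Δφ=-0.0730263, Δλ=-0.1335159 rad; a=sin²(Δφ/2)+cosφ1·cosφ2·sin²(Δλ/2)=0.0021705040; c=2·atan2(√a, √(1-a))=0.093211076; dist=6371·c=593.848 ≈ 593.8 km; running total=39116.5 km
Leg 4 bearing: y=sinΔλ·cosφ2=-0.06230357, x=cosφ1·sinφ2-sinφ1·cosφ2·cosΔλ=-0.06914793; θ=atan2(y, x)=-137.9806° <0 so +360° → 222.0194° ≈ 222.0°

Leg 1: dist=17962.7 km, bearing=254.1°
Leg 2: dist=9916.7 km, bearing=300.9°
Leg 3: dist=10643.3 km, bearing=13.9°
Leg 4: dist=593.8 km, bearing=222.0°
Total: 39116.5 km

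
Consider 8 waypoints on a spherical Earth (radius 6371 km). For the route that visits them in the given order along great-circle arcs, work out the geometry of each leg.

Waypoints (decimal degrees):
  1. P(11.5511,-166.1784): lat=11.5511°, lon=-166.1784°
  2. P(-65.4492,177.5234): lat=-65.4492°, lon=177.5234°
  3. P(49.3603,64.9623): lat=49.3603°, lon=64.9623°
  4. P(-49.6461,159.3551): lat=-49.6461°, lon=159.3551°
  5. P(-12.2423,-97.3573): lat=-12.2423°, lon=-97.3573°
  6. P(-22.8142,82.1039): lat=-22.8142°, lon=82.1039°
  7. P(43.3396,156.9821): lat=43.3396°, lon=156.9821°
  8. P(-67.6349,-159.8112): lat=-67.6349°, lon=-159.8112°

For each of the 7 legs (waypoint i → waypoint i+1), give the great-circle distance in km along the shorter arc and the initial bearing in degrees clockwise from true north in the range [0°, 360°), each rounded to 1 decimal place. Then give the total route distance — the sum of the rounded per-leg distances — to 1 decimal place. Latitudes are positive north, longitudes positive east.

Leg 1: dist=8668.8 km, bearing=186.8°
Leg 2: dist=15852.5 km, bearing=278.3°
Leg 3: dist=14191.9 km, bearing=125.4°
Leg 4: dist=9904.6 km, bearing=108.0°
Leg 5: dist=16116.5 km, bearing=179.1°
Leg 6: dist=10589.6 km, bearing=44.8°
Leg 7: dist=12860.5 km, bearing=163.2°
Total: 88184.4 km

Leg 1: φ1=0.2016047, φ2=-1.1423040, Δφ=-1.3439088, Δλ=5.9987281 rad; a=sin²(Δφ/2)+cosφ1·cosφ2·sin²(Δλ/2)=0.3957065515; c=2·atan2(√a, √(1-a))=1.360666475; dist=6371·c=8668.806 ≈ 8668.8 km; running total=8668.8 km
Leg 1 bearing: y=sinΔλ·cosφ2=-0.11660445, x=cosφ1·sinφ2-sinφ1·cosφ2·cosΔλ=-0.97102776; θ=atan2(y, x)=-173.1525° <0 so +360° → 186.8475° ≈ 186.8°
Leg 2: φ1=-1.1423040, φ2=0.8614998, Δφ=2.0038038, Δλ=-1.9645618 rad; a=sin²(Δφ/2)+cosφ1·cosφ2·sin²(Δλ/2)=0.8970221059; c=2·atan2(√a, √(1-a))=2.488229905; dist=6371·c=15852.513 ≈ 15852.5 km; running total=24521.3 km
Leg 2 bearing: y=sinΔλ·cosφ2=-0.60145675, x=cosφ1·sinφ2-sinφ1·cosφ2·cosΔλ=0.08799753; θ=atan2(y, x)=-81.6763° <0 so +360° → 278.3237° ≈ 278.3°
Leg 3: φ1=0.8614998, φ2=-0.8664879, Δφ=-1.7279877, Δλ=1.6474652 rad; a=sin²(Δφ/2)+cosφ1·cosφ2·sin²(Δλ/2)=0.8052836951; c=2·atan2(√a, √(1-a))=2.227573154; dist=6371·c=14191.869 ≈ 14191.9 km; running total=38713.2 km
Leg 3 bearing: y=sinΔλ·cosφ2=0.64560483, x=cosφ1·sinφ2-sinφ1·cosφ2·cosΔλ=-0.45869583; θ=atan2(y, x)=125.3934° ≈ 125.4°
Leg 4: φ1=-0.8664879, φ2=-0.2136684, Δφ=0.6528195, Δλ=-4.4804766 rad; a=sin²(Δφ/2)+cosφ1·cosφ2·sin²(Δλ/2)=0.4919231060; c=2·atan2(√a, √(1-a))=1.554641836; dist=6371·c=9904.623 ≈ 9904.6 km; running total=48617.8 km
Leg 4 bearing: y=sinΔλ·cosφ2=0.95109704, x=cosφ1·sinφ2-sinφ1·cosφ2·cosΔλ=-0.30846957; θ=atan2(y, x)=107.9694° ≈ 108.0°
Leg 5: φ1=-0.2136684, φ2=-0.3981829, Δφ=-0.1845145, Δλ=3.1321888 rad; a=sin²(Δφ/2)+cosφ1·cosφ2·sin²(Δλ/2)=0.9092731031; c=2·atan2(√a, √(1-a))=2.529671964; dist=6371·c=16116.540 ≈ 16116.5 km; running total=64734.3 km
Leg 5 bearing: y=sinΔλ·cosφ2=0.00866802, x=cosφ1·sinφ2-sinφ1·cosφ2·cosΔλ=-0.57437529; θ=atan2(y, x)=179.1354° ≈ 179.1°
Leg 6: φ1=-0.3981829, φ2=0.7564187, Δφ=1.1546016, Δλ=1.3068711 rad; a=sin²(Δφ/2)+cosφ1·cosφ2·sin²(Δλ/2)=0.5456142528; c=2·atan2(√a, √(1-a))=1.662151852; dist=6371·c=10589.569 ≈ 10589.6 km; running total=75323.9 km
Leg 6 bearing: y=sinΔλ·cosφ2=0.70211474, x=cosφ1·sinφ2-sinφ1·cosφ2·cosΔλ=0.70619562; θ=atan2(y, x)=44.8340° ≈ 44.8°
Leg 7: φ1=0.7564187, φ2=-1.1804517, Δφ=-1.9368704, Δλ=-5.5290861 rad; a=sin²(Δφ/2)+cosφ1·cosφ2·sin²(Δλ/2)=0.7164902087; c=2·atan2(√a, √(1-a))=2.018592908; dist=6371·c=12860.455 ≈ 12860.5 km; running total=88184.4 km
Leg 7 bearing: y=sinΔλ·cosφ2=0.26050750, x=cosφ1·sinφ2-sinφ1·cosφ2·cosΔλ=-0.86293905; θ=atan2(y, x)=163.2018° ≈ 163.2°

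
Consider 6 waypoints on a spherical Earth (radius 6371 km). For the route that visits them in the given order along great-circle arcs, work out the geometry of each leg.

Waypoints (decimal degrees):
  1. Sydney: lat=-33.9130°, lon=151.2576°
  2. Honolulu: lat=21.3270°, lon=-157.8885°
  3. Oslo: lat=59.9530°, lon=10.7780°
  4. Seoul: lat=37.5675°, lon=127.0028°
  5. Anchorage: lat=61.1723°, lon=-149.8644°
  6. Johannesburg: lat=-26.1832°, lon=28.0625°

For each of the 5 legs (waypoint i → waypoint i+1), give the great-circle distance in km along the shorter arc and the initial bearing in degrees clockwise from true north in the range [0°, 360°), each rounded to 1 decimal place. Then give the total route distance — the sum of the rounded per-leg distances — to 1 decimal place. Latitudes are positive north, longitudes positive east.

Leg 1: φ1=-0.5918935, φ2=0.3722264, Δφ=0.9641199, Δλ=-5.3956173 rad; a=sin²(Δφ/2)+cosφ1·cosφ2·sin²(Δλ/2)=0.3574426250; c=2·atan2(√a, √(1-a))=1.281670182; dist=6371·c=8165.521 ≈ 8165.5 km; running total=8165.5 km
Leg 1 bearing: y=sinΔλ·cosφ2=0.72242978, x=cosφ1·sinφ2-sinφ1·cosφ2·cosΔλ=0.62992443; θ=atan2(y, x)=48.9131° ≈ 48.9°
Leg 2: φ1=0.3722264, φ2=1.0463772, Δφ=0.6741509, Δλ=2.9437858 rad; a=sin²(Δφ/2)+cosφ1·cosφ2·sin²(Δλ/2)=0.5712553022; c=2·atan2(√a, √(1-a))=1.713793775; dist=6371·c=10918.580 ≈ 10918.6 km; running total=19084.1 km
Leg 2 bearing: y=sinΔλ·cosφ2=0.09839931, x=cosφ1·sinφ2-sinφ1·cosφ2·cosΔλ=0.98489000; θ=atan2(y, x)=5.7054° ≈ 5.7°
Leg 3: φ1=1.0463772, φ2=0.6556766, Δφ=-0.3907007, Δλ=2.0285054 rad; a=sin²(Δφ/2)+cosφ1·cosφ2·sin²(Δλ/2)=0.3238088107; c=2·atan2(√a, √(1-a))=1.210680772; dist=6371·c=7713.247 ≈ 7713.2 km; running total=26797.3 km
Leg 3 bearing: y=sinΔλ·cosφ2=0.71104739, x=cosφ1·sinφ2-sinφ1·cosφ2·cosΔλ=0.60847207; θ=atan2(y, x)=49.4451° ≈ 49.4°
Leg 4: φ1=0.6556766, φ2=1.0676580, Δφ=0.4119815, Δλ=-4.8322442 rad; a=sin²(Δφ/2)+cosφ1·cosφ2·sin²(Δλ/2)=0.2100818508; c=2·atan2(√a, √(1-a))=0.952268577; dist=6371·c=6066.903 ≈ 6066.9 km; running total=32864.2 km
Leg 4 bearing: y=sinΔλ·cosφ2=0.47871811, x=cosφ1·sinφ2-sinφ1·cosφ2·cosΔλ=0.65925628; θ=atan2(y, x)=35.9852° ≈ 36.0°
Leg 5: φ1=1.0676580, φ2=-0.4569830, Δφ=-1.5246411, Δλ=3.1054102 rad; a=sin²(Δφ/2)+cosφ1·cosφ2·sin²(Δλ/2)=0.9094889698; c=2·atan2(√a, √(1-a))=2.530423939; dist=6371·c=16121.331 ≈ 16121.3 km; running total=48985.5 km
Leg 5 bearing: y=sinΔλ·cosφ2=0.03246258, x=cosφ1·sinφ2-sinφ1·cosφ2·cosΔλ=0.57290603; θ=atan2(y, x)=3.2431° ≈ 3.2°

Leg 1: dist=8165.5 km, bearing=48.9°
Leg 2: dist=10918.6 km, bearing=5.7°
Leg 3: dist=7713.2 km, bearing=49.4°
Leg 4: dist=6066.9 km, bearing=36.0°
Leg 5: dist=16121.3 km, bearing=3.2°
Total: 48985.5 km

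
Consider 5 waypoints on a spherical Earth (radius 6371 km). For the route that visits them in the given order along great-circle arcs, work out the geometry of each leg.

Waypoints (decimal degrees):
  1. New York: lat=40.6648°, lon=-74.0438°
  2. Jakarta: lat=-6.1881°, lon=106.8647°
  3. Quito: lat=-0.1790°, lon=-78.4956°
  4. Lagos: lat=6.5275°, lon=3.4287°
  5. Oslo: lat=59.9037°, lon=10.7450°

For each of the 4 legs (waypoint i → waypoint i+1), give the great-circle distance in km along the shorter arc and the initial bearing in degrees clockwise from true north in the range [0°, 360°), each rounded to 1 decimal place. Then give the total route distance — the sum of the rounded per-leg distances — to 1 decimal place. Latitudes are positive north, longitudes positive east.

Leg 1: φ1=0.7097346, φ2=-0.1080027, Δφ=-0.8177374, Δλ=3.1574490 rad; a=sin²(Δφ/2)+cosφ1·cosφ2·sin²(Δλ/2)=0.9121308287; c=2·atan2(√a, √(1-a))=2.539693276; dist=6371·c=16180.386 ≈ 16180.4 km; running total=16180.4 km
Leg 1 bearing: y=sinΔλ·cosφ2=-0.01576327, x=cosφ1·sinφ2-sinφ1·cosφ2·cosΔλ=0.56598961; θ=atan2(y, x)=-1.5953° <0 so +360° → 358.4047° ≈ 358.4°
Leg 2: φ1=-0.1080027, φ2=-0.0031241, Δφ=0.1048786, Δλ=-3.2351475 rad; a=sin²(Δφ/2)+cosφ1·cosφ2·sin²(Δλ/2)=0.9947420983; c=2·atan2(√a, √(1-a))=2.996442486; dist=6371·c=19090.335 ≈ 19090.3 km; running total=35270.7 km
Leg 2 bearing: y=sinΔλ·cosφ2=0.09341801, x=cosφ1·sinφ2-sinφ1·cosφ2·cosΔλ=-0.11042690; θ=atan2(y, x)=139.7697° ≈ 139.8°
Leg 3: φ1=-0.0031241, φ2=0.1139264, Δφ=0.1170505, Δλ=1.4298488 rad; a=sin²(Δφ/2)+cosφ1·cosφ2·sin²(Δλ/2)=0.4303925904; c=2·atan2(√a, √(1-a))=1.431127858; dist=6371·c=9117.716 ≈ 9117.7 km; running total=44388.4 km
Leg 3 bearing: y=sinΔλ·cosφ2=0.98366502, x=cosφ1·sinφ2-sinφ1·cosφ2·cosΔλ=0.11411556; θ=atan2(y, x)=83.3827° ≈ 83.4°
Leg 4: φ1=0.1139264, φ2=1.0455168, Δφ=0.9315904, Δλ=0.1276935 rad; a=sin²(Δφ/2)+cosφ1·cosφ2·sin²(Δλ/2)=0.2037489735; c=2·atan2(√a, √(1-a))=0.936635075; dist=6371·c=5967.302 ≈ 5967.3 km; running total=50355.7 km
Leg 4 bearing: y=sinΔλ·cosφ2=0.06385867, x=cosφ1·sinφ2-sinφ1·cosφ2·cosΔλ=0.80303386; θ=atan2(y, x)=4.5467° ≈ 4.5°

Leg 1: dist=16180.4 km, bearing=358.4°
Leg 2: dist=19090.3 km, bearing=139.8°
Leg 3: dist=9117.7 km, bearing=83.4°
Leg 4: dist=5967.3 km, bearing=4.5°
Total: 50355.7 km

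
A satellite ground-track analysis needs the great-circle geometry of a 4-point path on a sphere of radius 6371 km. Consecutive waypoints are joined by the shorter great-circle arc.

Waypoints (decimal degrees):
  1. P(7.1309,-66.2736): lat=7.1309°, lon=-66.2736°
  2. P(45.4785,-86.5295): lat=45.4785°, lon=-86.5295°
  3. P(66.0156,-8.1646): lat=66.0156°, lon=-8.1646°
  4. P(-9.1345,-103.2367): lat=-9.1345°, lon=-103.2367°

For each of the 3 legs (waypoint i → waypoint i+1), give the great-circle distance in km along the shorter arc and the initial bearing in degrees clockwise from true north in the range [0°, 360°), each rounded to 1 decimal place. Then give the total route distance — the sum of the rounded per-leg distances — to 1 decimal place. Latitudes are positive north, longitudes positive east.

Leg 1: dist=4688.4 km, bearing=338.8°
Leg 2: dist=4987.5 km, bearing=34.4°
Leg 3: dist=11164.0 km, bearing=270.9°
Total: 20839.9 km

Leg 1: φ1=0.1244577, φ2=0.7937496, Δφ=0.6692919, Δλ=-0.3535321 rad; a=sin²(Δφ/2)+cosφ1·cosφ2·sin²(Δλ/2)=0.1293835921; c=2·atan2(√a, √(1-a))=0.735891224; dist=6371·c=4688.363 ≈ 4688.4 km; running total=4688.4 km
Leg 1 bearing: y=sinΔλ·cosφ2=-0.24275701, x=cosφ1·sinφ2-sinφ1·cosφ2·cosΔλ=0.62581383; θ=atan2(y, x)=-21.2016° <0 so +360° → 338.7984° ≈ 338.8°
Leg 2: φ1=0.7937496, φ2=1.1521896, Δφ=0.3584400, Δλ=1.3677255 rad; a=sin²(Δφ/2)+cosφ1·cosφ2·sin²(Δλ/2)=0.1455462195; c=2·atan2(√a, √(1-a))=0.782848222; dist=6371·c=4987.526 ≈ 4987.5 km; running total=9675.9 km
Leg 2 bearing: y=sinΔλ·cosφ2=0.39813534, x=cosφ1·sinφ2-sinφ1·cosφ2·cosΔλ=0.58218410; θ=atan2(y, x)=34.3669° ≈ 34.4°
Leg 3: φ1=1.1521896, φ2=-0.1594271, Δφ=-1.3116167, Δλ=-1.6593212 rad; a=sin²(Δφ/2)+cosφ1·cosφ2·sin²(Δλ/2)=0.5902634225; c=2·atan2(√a, √(1-a))=1.752318397; dist=6371·c=11164.021 ≈ 11164.0 km; running total=20839.9 km
Leg 3 bearing: y=sinΔλ·cosφ2=-0.98345229, x=cosφ1·sinφ2-sinφ1·cosφ2·cosΔλ=0.01522030; θ=atan2(y, x)=-89.1133° <0 so +360° → 270.8867° ≈ 270.9°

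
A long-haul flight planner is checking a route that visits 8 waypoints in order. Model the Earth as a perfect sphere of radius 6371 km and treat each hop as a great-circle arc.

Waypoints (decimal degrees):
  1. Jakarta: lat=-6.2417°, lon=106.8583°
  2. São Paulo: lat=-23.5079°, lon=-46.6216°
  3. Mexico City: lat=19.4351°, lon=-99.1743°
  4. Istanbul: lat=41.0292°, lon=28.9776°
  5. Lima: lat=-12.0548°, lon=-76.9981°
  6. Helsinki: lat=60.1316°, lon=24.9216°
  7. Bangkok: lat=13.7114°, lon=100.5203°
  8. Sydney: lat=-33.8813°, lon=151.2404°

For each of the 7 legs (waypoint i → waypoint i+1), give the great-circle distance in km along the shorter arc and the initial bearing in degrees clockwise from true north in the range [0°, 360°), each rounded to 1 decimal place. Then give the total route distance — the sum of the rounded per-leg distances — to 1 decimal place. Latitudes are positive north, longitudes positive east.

Leg 1: dist=15629.5 km, bearing=220.1°
Leg 2: dist=7433.8 km, bearing=305.5°
Leg 3: dist=11427.5 km, bearing=37.5°
Leg 4: dist=12218.7 km, bearing=271.2°
Leg 5: dist=11826.9 km, bearing=30.5°
Leg 6: dist=7892.8 km, bearing=95.6°
Leg 7: dist=7534.6 km, bearing=136.0°
Total: 73963.8 km

Leg 1: φ1=-0.1089382, φ2=-0.4102903, Δφ=-0.3013520, Δλ=-2.6787296 rad; a=sin²(Δφ/2)+cosφ1·cosφ2·sin²(Δλ/2)=0.8861424714; c=2·atan2(√a, √(1-a))=2.453226427; dist=6371·c=15629.506 ≈ 15629.5 km; running total=15629.5 km
Leg 1 bearing: y=sinΔλ·cosφ2=-0.40945354, x=cosφ1·sinφ2-sinφ1·cosφ2·cosΔλ=-0.48571985; θ=atan2(y, x)=-139.8697° <0 so +360° → 220.1303° ≈ 220.1°
Leg 2: φ1=-0.4102903, φ2=0.3392065, Δφ=0.7494967, Δλ=-0.9172176 rad; a=sin²(Δφ/2)+cosφ1·cosφ2·sin²(Δλ/2)=0.3034621214; c=2·atan2(√a, √(1-a))=1.166822106; dist=6371·c=7433.824 ≈ 7433.8 km; running total=23063.3 km
Leg 2 bearing: y=sinΔλ·cosφ2=-0.74867498, x=cosφ1·sinφ2-sinφ1·cosφ2·cosΔλ=0.53383258; θ=atan2(y, x)=-54.5097° <0 so +360° → 305.4903° ≈ 305.5°
Leg 3: φ1=0.3392065, φ2=0.7160946, Δφ=0.3768881, Δλ=2.2366726 rad; a=sin²(Δφ/2)+cosφ1·cosφ2·sin²(Δλ/2)=0.6105179032; c=2·atan2(√a, √(1-a))=1.793672746; dist=6371·c=11427.489 ≈ 11427.5 km; running total=34490.8 km
Leg 3 bearing: y=sinΔλ·cosφ2=0.59322233, x=cosφ1·sinφ2-sinφ1·cosφ2·cosΔλ=0.77409976; θ=atan2(y, x)=37.4643° ≈ 37.5°
Leg 4: φ1=0.7160946, φ2=-0.2103960, Δφ=-0.9264906, Δλ=-1.8496249 rad; a=sin²(Δφ/2)+cosφ1·cosφ2·sin²(Δλ/2)=0.6700721219; c=2·atan2(√a, √(1-a))=1.917866610; dist=6371·c=12218.728 ≈ 12218.7 km; running total=46709.5 km
Leg 4 bearing: y=sinΔλ·cosφ2=-0.94017848, x=cosφ1·sinφ2-sinφ1·cosφ2·cosΔλ=0.01913951; θ=atan2(y, x)=-88.8338° <0 so +360° → 271.1662° ≈ 271.2°
Leg 5: φ1=-0.2103960, φ2=1.0494944, Δφ=1.2598904, Δλ=1.7788343 rad; a=sin²(Δφ/2)+cosφ1·cosφ2·sin²(Δλ/2)=0.6408486354; c=2·atan2(√a, √(1-a))=1.856358883; dist=6371·c=11826.862 ≈ 11826.9 km; running total=58536.4 km
Leg 5 bearing: y=sinΔλ·cosφ2=0.48727148, x=cosφ1·sinφ2-sinφ1·cosφ2·cosΔλ=0.82656709; θ=atan2(y, x)=30.5199° ≈ 30.5°
Leg 6: φ1=1.0494944, φ2=0.2393091, Δφ=-0.8101853, Δλ=1.3194462 rad; a=sin²(Δφ/2)+cosφ1·cosφ2·sin²(Δλ/2)=0.3370609900; c=2·atan2(√a, √(1-a))=1.238856030; dist=6371·c=7892.752 ≈ 7892.8 km; running total=66429.2 km
Leg 6 bearing: y=sinΔλ·cosφ2=0.94097497, x=cosφ1·sinφ2-sinφ1·cosφ2·cosΔλ=-0.09148559; θ=atan2(y, x)=95.5531° ≈ 95.6°
Leg 7: φ1=0.2393091, φ2=-0.5913402, Δφ=-0.8306493, Δλ=0.8852327 rad; a=sin²(Δφ/2)+cosφ1·cosφ2·sin²(Δλ/2)=0.3107569063; c=2·atan2(√a, √(1-a))=1.182636059; dist=6371·c=7534.574 ≈ 7534.6 km; running total=73963.8 km
Leg 7 bearing: y=sinΔλ·cosφ2=0.64262214, x=cosφ1·sinφ2-sinφ1·cosφ2·cosΔλ=-0.66617189; θ=atan2(y, x)=136.0308° ≈ 136.0°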